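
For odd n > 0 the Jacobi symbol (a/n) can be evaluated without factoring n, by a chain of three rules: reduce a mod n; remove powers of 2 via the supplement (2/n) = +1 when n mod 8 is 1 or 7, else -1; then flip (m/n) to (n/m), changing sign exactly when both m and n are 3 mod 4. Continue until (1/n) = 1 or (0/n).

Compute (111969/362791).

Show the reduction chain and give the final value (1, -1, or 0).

reciprocity: (111969/362791) = +1·(362791/111969) since 111969 mod 4 = 1, 362791 mod 4 = 3; sign now +1
(362791/111969) = (26884/111969)   [reduce mod 111969]
26884 = 2^2·6721; (2/111969) = +1 since 111969 mod 8 = 1, so (26884/111969) = (+1)^2·(6721/111969); sign now +1
reciprocity: (6721/111969) = +1·(111969/6721) since 6721 mod 4 = 1, 111969 mod 4 = 1; sign now +1
(111969/6721) = (4433/6721)   [reduce mod 6721]
reciprocity: (4433/6721) = +1·(6721/4433) since 4433 mod 4 = 1, 6721 mod 4 = 1; sign now +1
(6721/4433) = (2288/4433)   [reduce mod 4433]
2288 = 2^4·143; (2/4433) = +1 since 4433 mod 8 = 1, so (2288/4433) = (+1)^4·(143/4433); sign now +1
reciprocity: (143/4433) = +1·(4433/143) since 143 mod 4 = 3, 4433 mod 4 = 1; sign now +1
(4433/143) = (0/143)   [reduce mod 143]
(0/143) = 0   [gcd(a, n) > 1]; final value = 0

0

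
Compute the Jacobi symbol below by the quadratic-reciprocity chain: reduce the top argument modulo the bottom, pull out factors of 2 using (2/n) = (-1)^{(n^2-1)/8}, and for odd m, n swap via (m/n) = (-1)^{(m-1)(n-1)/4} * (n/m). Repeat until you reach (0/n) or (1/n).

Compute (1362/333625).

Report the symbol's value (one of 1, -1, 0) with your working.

factor out 2^1: 1362 = 2^1·681; with 333625 mod 8 = 1, (2/333625) = +1; sign now +1; continue with (681/333625)
flip (681/333625) -> (333625/681): both odd, 681 mod 4 = 1, 333625 mod 4 = 1, so the flip contributes +1; sign now +1
(333625/681): 333625 mod 681 = 616, so (333625/681) = (616/681)
factor out 2^3: 616 = 2^3·77; with 681 mod 8 = 1, (2/681) = +1; sign now +1; continue with (77/681)
flip (77/681) -> (681/77): both odd, 77 mod 4 = 1, 681 mod 4 = 1, so the flip contributes +1; sign now +1
(681/77): 681 mod 77 = 65, so (681/77) = (65/77)
flip (65/77) -> (77/65): both odd, 65 mod 4 = 1, 77 mod 4 = 1, so the flip contributes +1; sign now +1
(77/65): 77 mod 65 = 12, so (77/65) = (12/65)
factor out 2^2: 12 = 2^2·3; with 65 mod 8 = 1, (2/65) = +1; sign now +1; continue with (3/65)
flip (3/65) -> (65/3): both odd, 3 mod 4 = 3, 65 mod 4 = 1, so the flip contributes +1; sign now +1
(65/3): 65 mod 3 = 2, so (65/3) = (2/3)
factor out 2^1: 2 = 2^1·1; with 3 mod 8 = 3, (2/3) = -1; sign now -1; continue with (1/3)
reached (1/3) = 1, so the symbol is -1

-1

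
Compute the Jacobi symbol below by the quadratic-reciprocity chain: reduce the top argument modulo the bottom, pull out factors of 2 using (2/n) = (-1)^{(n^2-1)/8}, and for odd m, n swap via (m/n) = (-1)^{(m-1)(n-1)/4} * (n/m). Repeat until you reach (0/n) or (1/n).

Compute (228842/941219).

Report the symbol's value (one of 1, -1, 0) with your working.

factor out 2^1: 228842 = 2^1·114421; with 941219 mod 8 = 3, (2/941219) = -1; sign now -1; continue with (114421/941219)
flip (114421/941219) -> (941219/114421): both odd, 114421 mod 4 = 1, 941219 mod 4 = 3, so the flip contributes +1; sign now -1
(941219/114421): 941219 mod 114421 = 25851, so (941219/114421) = (25851/114421)
flip (25851/114421) -> (114421/25851): both odd, 25851 mod 4 = 3, 114421 mod 4 = 1, so the flip contributes +1; sign now -1
(114421/25851): 114421 mod 25851 = 11017, so (114421/25851) = (11017/25851)
flip (11017/25851) -> (25851/11017): both odd, 11017 mod 4 = 1, 25851 mod 4 = 3, so the flip contributes +1; sign now -1
(25851/11017): 25851 mod 11017 = 3817, so (25851/11017) = (3817/11017)
flip (3817/11017) -> (11017/3817): both odd, 3817 mod 4 = 1, 11017 mod 4 = 1, so the flip contributes +1; sign now -1
(11017/3817): 11017 mod 3817 = 3383, so (11017/3817) = (3383/3817)
flip (3383/3817) -> (3817/3383): both odd, 3383 mod 4 = 3, 3817 mod 4 = 1, so the flip contributes +1; sign now -1
(3817/3383): 3817 mod 3383 = 434, so (3817/3383) = (434/3383)
factor out 2^1: 434 = 2^1·217; with 3383 mod 8 = 7, (2/3383) = +1; sign now -1; continue with (217/3383)
flip (217/3383) -> (3383/217): both odd, 217 mod 4 = 1, 3383 mod 4 = 3, so the flip contributes +1; sign now -1
(3383/217): 3383 mod 217 = 128, so (3383/217) = (128/217)
factor out 2^7: 128 = 2^7·1; with 217 mod 8 = 1, (2/217) = +1; sign now -1; continue with (1/217)
reached (1/217) = 1, so the symbol is -1

-1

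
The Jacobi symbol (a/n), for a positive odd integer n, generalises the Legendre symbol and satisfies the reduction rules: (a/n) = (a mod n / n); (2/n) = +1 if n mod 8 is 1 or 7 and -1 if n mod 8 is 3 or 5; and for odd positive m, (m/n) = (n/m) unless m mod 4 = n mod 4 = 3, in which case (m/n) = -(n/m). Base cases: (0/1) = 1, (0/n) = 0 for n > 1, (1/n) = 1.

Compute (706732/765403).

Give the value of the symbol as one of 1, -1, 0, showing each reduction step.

706732 = 2^2·176683; (2/765403) = -1 since 765403 mod 8 = 3, so (706732/765403) = (-1)^2·(176683/765403); sign now +1
reciprocity: (176683/765403) = -1·(765403/176683) since 176683 mod 4 = 3, 765403 mod 4 = 3; sign now -1
(765403/176683) = (58671/176683)   [reduce mod 176683]
reciprocity: (58671/176683) = -1·(176683/58671) since 58671 mod 4 = 3, 176683 mod 4 = 3; sign now +1
(176683/58671) = (670/58671)   [reduce mod 58671]
670 = 2^1·335; (2/58671) = +1 since 58671 mod 8 = 7, so (670/58671) = (+1)^1·(335/58671); sign now +1
reciprocity: (335/58671) = -1·(58671/335) since 335 mod 4 = 3, 58671 mod 4 = 3; sign now -1
(58671/335) = (46/335)   [reduce mod 335]
46 = 2^1·23; (2/335) = +1 since 335 mod 8 = 7, so (46/335) = (+1)^1·(23/335); sign now -1
reciprocity: (23/335) = -1·(335/23) since 23 mod 4 = 3, 335 mod 4 = 3; sign now +1
(335/23) = (13/23)   [reduce mod 23]
reciprocity: (13/23) = +1·(23/13) since 13 mod 4 = 1, 23 mod 4 = 3; sign now +1
(23/13) = (10/13)   [reduce mod 13]
10 = 2^1·5; (2/13) = -1 since 13 mod 8 = 5, so (10/13) = (-1)^1·(5/13); sign now -1
reciprocity: (5/13) = +1·(13/5) since 5 mod 4 = 1, 13 mod 4 = 1; sign now -1
(13/5) = (3/5)   [reduce mod 5]
reciprocity: (3/5) = +1·(5/3) since 3 mod 4 = 3, 5 mod 4 = 1; sign now -1
(5/3) = (2/3)   [reduce mod 3]
2 = 2^1·1; (2/3) = -1 since 3 mod 8 = 3, so (2/3) = (-1)^1·(1/3); sign now +1
(1/3) = 1; final value = sign = +1

1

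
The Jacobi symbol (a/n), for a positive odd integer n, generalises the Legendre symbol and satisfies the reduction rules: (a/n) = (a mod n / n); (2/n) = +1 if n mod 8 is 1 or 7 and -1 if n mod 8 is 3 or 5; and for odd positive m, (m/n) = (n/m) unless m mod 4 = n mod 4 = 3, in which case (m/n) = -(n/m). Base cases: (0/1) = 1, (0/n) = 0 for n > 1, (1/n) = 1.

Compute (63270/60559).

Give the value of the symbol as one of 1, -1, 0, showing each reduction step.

-1

(63270/60559) = (2711/60559)   [reduce mod 60559]
reciprocity: (2711/60559) = -1·(60559/2711) since 2711 mod 4 = 3, 60559 mod 4 = 3; sign now -1
(60559/2711) = (917/2711)   [reduce mod 2711]
reciprocity: (917/2711) = +1·(2711/917) since 917 mod 4 = 1, 2711 mod 4 = 3; sign now -1
(2711/917) = (877/917)   [reduce mod 917]
reciprocity: (877/917) = +1·(917/877) since 877 mod 4 = 1, 917 mod 4 = 1; sign now -1
(917/877) = (40/877)   [reduce mod 877]
40 = 2^3·5; (2/877) = -1 since 877 mod 8 = 5, so (40/877) = (-1)^3·(5/877); sign now +1
reciprocity: (5/877) = +1·(877/5) since 5 mod 4 = 1, 877 mod 4 = 1; sign now +1
(877/5) = (2/5)   [reduce mod 5]
2 = 2^1·1; (2/5) = -1 since 5 mod 8 = 5, so (2/5) = (-1)^1·(1/5); sign now -1
(1/5) = 1; final value = sign = -1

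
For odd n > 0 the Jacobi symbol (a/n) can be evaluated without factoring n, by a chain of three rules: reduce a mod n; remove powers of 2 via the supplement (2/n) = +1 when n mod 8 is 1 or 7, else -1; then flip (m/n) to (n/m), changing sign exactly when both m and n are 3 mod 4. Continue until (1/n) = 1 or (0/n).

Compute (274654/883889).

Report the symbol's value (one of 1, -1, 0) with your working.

-1

factor out 2^1: 274654 = 2^1·137327; with 883889 mod 8 = 1, (2/883889) = +1; sign now +1; continue with (137327/883889)
flip (137327/883889) -> (883889/137327): both odd, 137327 mod 4 = 3, 883889 mod 4 = 1, so the flip contributes +1; sign now +1
(883889/137327): 883889 mod 137327 = 59927, so (883889/137327) = (59927/137327)
flip (59927/137327) -> (137327/59927): both odd, 59927 mod 4 = 3, 137327 mod 4 = 3, so the flip contributes -1; sign now -1
(137327/59927): 137327 mod 59927 = 17473, so (137327/59927) = (17473/59927)
flip (17473/59927) -> (59927/17473): both odd, 17473 mod 4 = 1, 59927 mod 4 = 3, so the flip contributes +1; sign now -1
(59927/17473): 59927 mod 17473 = 7508, so (59927/17473) = (7508/17473)
factor out 2^2: 7508 = 2^2·1877; with 17473 mod 8 = 1, (2/17473) = +1; sign now -1; continue with (1877/17473)
flip (1877/17473) -> (17473/1877): both odd, 1877 mod 4 = 1, 17473 mod 4 = 1, so the flip contributes +1; sign now -1
(17473/1877): 17473 mod 1877 = 580, so (17473/1877) = (580/1877)
factor out 2^2: 580 = 2^2·145; with 1877 mod 8 = 5, (2/1877) = -1; sign now -1; continue with (145/1877)
flip (145/1877) -> (1877/145): both odd, 145 mod 4 = 1, 1877 mod 4 = 1, so the flip contributes +1; sign now -1
(1877/145): 1877 mod 145 = 137, so (1877/145) = (137/145)
flip (137/145) -> (145/137): both odd, 137 mod 4 = 1, 145 mod 4 = 1, so the flip contributes +1; sign now -1
(145/137): 145 mod 137 = 8, so (145/137) = (8/137)
factor out 2^3: 8 = 2^3·1; with 137 mod 8 = 1, (2/137) = +1; sign now -1; continue with (1/137)
reached (1/137) = 1, so the symbol is -1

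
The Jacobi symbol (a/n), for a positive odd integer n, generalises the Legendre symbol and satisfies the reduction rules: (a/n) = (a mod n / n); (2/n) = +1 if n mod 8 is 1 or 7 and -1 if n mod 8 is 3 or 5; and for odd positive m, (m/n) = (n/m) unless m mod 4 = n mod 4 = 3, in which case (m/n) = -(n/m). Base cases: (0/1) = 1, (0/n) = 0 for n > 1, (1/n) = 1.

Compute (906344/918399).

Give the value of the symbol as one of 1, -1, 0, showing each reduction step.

906344 = 2^3·113293; (2/918399) = +1 since 918399 mod 8 = 7, so (906344/918399) = (+1)^3·(113293/918399); sign now +1
reciprocity: (113293/918399) = +1·(918399/113293) since 113293 mod 4 = 1, 918399 mod 4 = 3; sign now +1
(918399/113293) = (12055/113293)   [reduce mod 113293]
reciprocity: (12055/113293) = +1·(113293/12055) since 12055 mod 4 = 3, 113293 mod 4 = 1; sign now +1
(113293/12055) = (4798/12055)   [reduce mod 12055]
4798 = 2^1·2399; (2/12055) = +1 since 12055 mod 8 = 7, so (4798/12055) = (+1)^1·(2399/12055); sign now +1
reciprocity: (2399/12055) = -1·(12055/2399) since 2399 mod 4 = 3, 12055 mod 4 = 3; sign now -1
(12055/2399) = (60/2399)   [reduce mod 2399]
60 = 2^2·15; (2/2399) = +1 since 2399 mod 8 = 7, so (60/2399) = (+1)^2·(15/2399); sign now -1
reciprocity: (15/2399) = -1·(2399/15) since 15 mod 4 = 3, 2399 mod 4 = 3; sign now +1
(2399/15) = (14/15)   [reduce mod 15]
14 = 2^1·7; (2/15) = +1 since 15 mod 8 = 7, so (14/15) = (+1)^1·(7/15); sign now +1
reciprocity: (7/15) = -1·(15/7) since 7 mod 4 = 3, 15 mod 4 = 3; sign now -1
(15/7) = (1/7)   [reduce mod 7]
(1/7) = 1; final value = sign = -1

-1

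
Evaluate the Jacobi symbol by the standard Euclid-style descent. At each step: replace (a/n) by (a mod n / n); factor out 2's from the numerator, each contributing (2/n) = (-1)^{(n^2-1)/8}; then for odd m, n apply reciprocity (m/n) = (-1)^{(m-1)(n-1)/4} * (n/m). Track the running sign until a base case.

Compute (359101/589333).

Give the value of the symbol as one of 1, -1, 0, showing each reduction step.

flip (359101/589333) -> (589333/359101): both odd, 359101 mod 4 = 1, 589333 mod 4 = 1, so the flip contributes +1; sign now +1
(589333/359101): 589333 mod 359101 = 230232, so (589333/359101) = (230232/359101)
factor out 2^3: 230232 = 2^3·28779; with 359101 mod 8 = 5, (2/359101) = -1; sign now -1; continue with (28779/359101)
flip (28779/359101) -> (359101/28779): both odd, 28779 mod 4 = 3, 359101 mod 4 = 1, so the flip contributes +1; sign now -1
(359101/28779): 359101 mod 28779 = 13753, so (359101/28779) = (13753/28779)
flip (13753/28779) -> (28779/13753): both odd, 13753 mod 4 = 1, 28779 mod 4 = 3, so the flip contributes +1; sign now -1
(28779/13753): 28779 mod 13753 = 1273, so (28779/13753) = (1273/13753)
flip (1273/13753) -> (13753/1273): both odd, 1273 mod 4 = 1, 13753 mod 4 = 1, so the flip contributes +1; sign now -1
(13753/1273): 13753 mod 1273 = 1023, so (13753/1273) = (1023/1273)
flip (1023/1273) -> (1273/1023): both odd, 1023 mod 4 = 3, 1273 mod 4 = 1, so the flip contributes +1; sign now -1
(1273/1023): 1273 mod 1023 = 250, so (1273/1023) = (250/1023)
factor out 2^1: 250 = 2^1·125; with 1023 mod 8 = 7, (2/1023) = +1; sign now -1; continue with (125/1023)
flip (125/1023) -> (1023/125): both odd, 125 mod 4 = 1, 1023 mod 4 = 3, so the flip contributes +1; sign now -1
(1023/125): 1023 mod 125 = 23, so (1023/125) = (23/125)
flip (23/125) -> (125/23): both odd, 23 mod 4 = 3, 125 mod 4 = 1, so the flip contributes +1; sign now -1
(125/23): 125 mod 23 = 10, so (125/23) = (10/23)
factor out 2^1: 10 = 2^1·5; with 23 mod 8 = 7, (2/23) = +1; sign now -1; continue with (5/23)
flip (5/23) -> (23/5): both odd, 5 mod 4 = 1, 23 mod 4 = 3, so the flip contributes +1; sign now -1
(23/5): 23 mod 5 = 3, so (23/5) = (3/5)
flip (3/5) -> (5/3): both odd, 3 mod 4 = 3, 5 mod 4 = 1, so the flip contributes +1; sign now -1
(5/3): 5 mod 3 = 2, so (5/3) = (2/3)
factor out 2^1: 2 = 2^1·1; with 3 mod 8 = 3, (2/3) = -1; sign now +1; continue with (1/3)
reached (1/3) = 1, so the symbol is +1

1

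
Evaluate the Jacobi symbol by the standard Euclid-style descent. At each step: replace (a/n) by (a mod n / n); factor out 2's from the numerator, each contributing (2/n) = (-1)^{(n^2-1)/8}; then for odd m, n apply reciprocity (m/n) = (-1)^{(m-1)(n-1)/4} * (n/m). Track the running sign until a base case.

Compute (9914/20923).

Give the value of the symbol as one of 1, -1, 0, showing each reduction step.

-1

9914 = 2^1·4957; (2/20923) = -1 since 20923 mod 8 = 3, so (9914/20923) = (-1)^1·(4957/20923); sign now -1
reciprocity: (4957/20923) = +1·(20923/4957) since 4957 mod 4 = 1, 20923 mod 4 = 3; sign now -1
(20923/4957) = (1095/4957)   [reduce mod 4957]
reciprocity: (1095/4957) = +1·(4957/1095) since 1095 mod 4 = 3, 4957 mod 4 = 1; sign now -1
(4957/1095) = (577/1095)   [reduce mod 1095]
reciprocity: (577/1095) = +1·(1095/577) since 577 mod 4 = 1, 1095 mod 4 = 3; sign now -1
(1095/577) = (518/577)   [reduce mod 577]
518 = 2^1·259; (2/577) = +1 since 577 mod 8 = 1, so (518/577) = (+1)^1·(259/577); sign now -1
reciprocity: (259/577) = +1·(577/259) since 259 mod 4 = 3, 577 mod 4 = 1; sign now -1
(577/259) = (59/259)   [reduce mod 259]
reciprocity: (59/259) = -1·(259/59) since 59 mod 4 = 3, 259 mod 4 = 3; sign now +1
(259/59) = (23/59)   [reduce mod 59]
reciprocity: (23/59) = -1·(59/23) since 23 mod 4 = 3, 59 mod 4 = 3; sign now -1
(59/23) = (13/23)   [reduce mod 23]
reciprocity: (13/23) = +1·(23/13) since 13 mod 4 = 1, 23 mod 4 = 3; sign now -1
(23/13) = (10/13)   [reduce mod 13]
10 = 2^1·5; (2/13) = -1 since 13 mod 8 = 5, so (10/13) = (-1)^1·(5/13); sign now +1
reciprocity: (5/13) = +1·(13/5) since 5 mod 4 = 1, 13 mod 4 = 1; sign now +1
(13/5) = (3/5)   [reduce mod 5]
reciprocity: (3/5) = +1·(5/3) since 3 mod 4 = 3, 5 mod 4 = 1; sign now +1
(5/3) = (2/3)   [reduce mod 3]
2 = 2^1·1; (2/3) = -1 since 3 mod 8 = 3, so (2/3) = (-1)^1·(1/3); sign now -1
(1/3) = 1; final value = sign = -1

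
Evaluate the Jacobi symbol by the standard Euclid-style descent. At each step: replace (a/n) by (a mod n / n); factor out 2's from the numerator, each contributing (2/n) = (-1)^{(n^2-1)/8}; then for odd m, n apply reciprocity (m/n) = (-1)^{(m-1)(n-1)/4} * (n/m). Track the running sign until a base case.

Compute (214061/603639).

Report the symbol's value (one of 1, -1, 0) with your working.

-1

flip (214061/603639) -> (603639/214061): both odd, 214061 mod 4 = 1, 603639 mod 4 = 3, so the flip contributes +1; sign now +1
(603639/214061): 603639 mod 214061 = 175517, so (603639/214061) = (175517/214061)
flip (175517/214061) -> (214061/175517): both odd, 175517 mod 4 = 1, 214061 mod 4 = 1, so the flip contributes +1; sign now +1
(214061/175517): 214061 mod 175517 = 38544, so (214061/175517) = (38544/175517)
factor out 2^4: 38544 = 2^4·2409; with 175517 mod 8 = 5, (2/175517) = -1; sign now +1; continue with (2409/175517)
flip (2409/175517) -> (175517/2409): both odd, 2409 mod 4 = 1, 175517 mod 4 = 1, so the flip contributes +1; sign now +1
(175517/2409): 175517 mod 2409 = 2069, so (175517/2409) = (2069/2409)
flip (2069/2409) -> (2409/2069): both odd, 2069 mod 4 = 1, 2409 mod 4 = 1, so the flip contributes +1; sign now +1
(2409/2069): 2409 mod 2069 = 340, so (2409/2069) = (340/2069)
factor out 2^2: 340 = 2^2·85; with 2069 mod 8 = 5, (2/2069) = -1; sign now +1; continue with (85/2069)
flip (85/2069) -> (2069/85): both odd, 85 mod 4 = 1, 2069 mod 4 = 1, so the flip contributes +1; sign now +1
(2069/85): 2069 mod 85 = 29, so (2069/85) = (29/85)
flip (29/85) -> (85/29): both odd, 29 mod 4 = 1, 85 mod 4 = 1, so the flip contributes +1; sign now +1
(85/29): 85 mod 29 = 27, so (85/29) = (27/29)
flip (27/29) -> (29/27): both odd, 27 mod 4 = 3, 29 mod 4 = 1, so the flip contributes +1; sign now +1
(29/27): 29 mod 27 = 2, so (29/27) = (2/27)
factor out 2^1: 2 = 2^1·1; with 27 mod 8 = 3, (2/27) = -1; sign now -1; continue with (1/27)
reached (1/27) = 1, so the symbol is -1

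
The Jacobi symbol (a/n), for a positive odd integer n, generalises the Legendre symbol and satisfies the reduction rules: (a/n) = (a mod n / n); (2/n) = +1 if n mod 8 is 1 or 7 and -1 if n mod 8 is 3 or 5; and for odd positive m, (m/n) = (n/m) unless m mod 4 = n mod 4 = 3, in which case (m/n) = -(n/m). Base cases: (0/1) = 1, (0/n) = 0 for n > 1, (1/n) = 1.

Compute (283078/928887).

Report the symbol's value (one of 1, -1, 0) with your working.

1

283078 = 2^1·141539; (2/928887) = +1 since 928887 mod 8 = 7, so (283078/928887) = (+1)^1·(141539/928887); sign now +1
reciprocity: (141539/928887) = -1·(928887/141539) since 141539 mod 4 = 3, 928887 mod 4 = 3; sign now -1
(928887/141539) = (79653/141539)   [reduce mod 141539]
reciprocity: (79653/141539) = +1·(141539/79653) since 79653 mod 4 = 1, 141539 mod 4 = 3; sign now -1
(141539/79653) = (61886/79653)   [reduce mod 79653]
61886 = 2^1·30943; (2/79653) = -1 since 79653 mod 8 = 5, so (61886/79653) = (-1)^1·(30943/79653); sign now +1
reciprocity: (30943/79653) = +1·(79653/30943) since 30943 mod 4 = 3, 79653 mod 4 = 1; sign now +1
(79653/30943) = (17767/30943)   [reduce mod 30943]
reciprocity: (17767/30943) = -1·(30943/17767) since 17767 mod 4 = 3, 30943 mod 4 = 3; sign now -1
(30943/17767) = (13176/17767)   [reduce mod 17767]
13176 = 2^3·1647; (2/17767) = +1 since 17767 mod 8 = 7, so (13176/17767) = (+1)^3·(1647/17767); sign now -1
reciprocity: (1647/17767) = -1·(17767/1647) since 1647 mod 4 = 3, 17767 mod 4 = 3; sign now +1
(17767/1647) = (1297/1647)   [reduce mod 1647]
reciprocity: (1297/1647) = +1·(1647/1297) since 1297 mod 4 = 1, 1647 mod 4 = 3; sign now +1
(1647/1297) = (350/1297)   [reduce mod 1297]
350 = 2^1·175; (2/1297) = +1 since 1297 mod 8 = 1, so (350/1297) = (+1)^1·(175/1297); sign now +1
reciprocity: (175/1297) = +1·(1297/175) since 175 mod 4 = 3, 1297 mod 4 = 1; sign now +1
(1297/175) = (72/175)   [reduce mod 175]
72 = 2^3·9; (2/175) = +1 since 175 mod 8 = 7, so (72/175) = (+1)^3·(9/175); sign now +1
reciprocity: (9/175) = +1·(175/9) since 9 mod 4 = 1, 175 mod 4 = 3; sign now +1
(175/9) = (4/9)   [reduce mod 9]
4 = 2^2·1; (2/9) = +1 since 9 mod 8 = 1, so (4/9) = (+1)^2·(1/9); sign now +1
(1/9) = 1; final value = sign = +1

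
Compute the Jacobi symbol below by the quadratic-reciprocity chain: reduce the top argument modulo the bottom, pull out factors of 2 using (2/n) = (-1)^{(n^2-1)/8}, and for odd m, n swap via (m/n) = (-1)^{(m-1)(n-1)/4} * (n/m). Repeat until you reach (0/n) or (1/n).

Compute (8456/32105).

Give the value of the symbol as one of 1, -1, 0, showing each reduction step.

1

factor out 2^3: 8456 = 2^3·1057; with 32105 mod 8 = 1, (2/32105) = +1; sign now +1; continue with (1057/32105)
flip (1057/32105) -> (32105/1057): both odd, 1057 mod 4 = 1, 32105 mod 4 = 1, so the flip contributes +1; sign now +1
(32105/1057): 32105 mod 1057 = 395, so (32105/1057) = (395/1057)
flip (395/1057) -> (1057/395): both odd, 395 mod 4 = 3, 1057 mod 4 = 1, so the flip contributes +1; sign now +1
(1057/395): 1057 mod 395 = 267, so (1057/395) = (267/395)
flip (267/395) -> (395/267): both odd, 267 mod 4 = 3, 395 mod 4 = 3, so the flip contributes -1; sign now -1
(395/267): 395 mod 267 = 128, so (395/267) = (128/267)
factor out 2^7: 128 = 2^7·1; with 267 mod 8 = 3, (2/267) = -1; sign now +1; continue with (1/267)
reached (1/267) = 1, so the symbol is +1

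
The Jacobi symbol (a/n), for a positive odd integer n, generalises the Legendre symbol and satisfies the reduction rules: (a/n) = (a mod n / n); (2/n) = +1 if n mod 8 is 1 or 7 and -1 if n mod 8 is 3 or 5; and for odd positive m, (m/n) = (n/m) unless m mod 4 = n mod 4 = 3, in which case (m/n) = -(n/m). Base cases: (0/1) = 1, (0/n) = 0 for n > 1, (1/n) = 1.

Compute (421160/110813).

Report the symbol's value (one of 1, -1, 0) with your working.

-1

(421160/110813) = (88721/110813)   [reduce mod 110813]
reciprocity: (88721/110813) = +1·(110813/88721) since 88721 mod 4 = 1, 110813 mod 4 = 1; sign now +1
(110813/88721) = (22092/88721)   [reduce mod 88721]
22092 = 2^2·5523; (2/88721) = +1 since 88721 mod 8 = 1, so (22092/88721) = (+1)^2·(5523/88721); sign now +1
reciprocity: (5523/88721) = +1·(88721/5523) since 5523 mod 4 = 3, 88721 mod 4 = 1; sign now +1
(88721/5523) = (353/5523)   [reduce mod 5523]
reciprocity: (353/5523) = +1·(5523/353) since 353 mod 4 = 1, 5523 mod 4 = 3; sign now +1
(5523/353) = (228/353)   [reduce mod 353]
228 = 2^2·57; (2/353) = +1 since 353 mod 8 = 1, so (228/353) = (+1)^2·(57/353); sign now +1
reciprocity: (57/353) = +1·(353/57) since 57 mod 4 = 1, 353 mod 4 = 1; sign now +1
(353/57) = (11/57)   [reduce mod 57]
reciprocity: (11/57) = +1·(57/11) since 11 mod 4 = 3, 57 mod 4 = 1; sign now +1
(57/11) = (2/11)   [reduce mod 11]
2 = 2^1·1; (2/11) = -1 since 11 mod 8 = 3, so (2/11) = (-1)^1·(1/11); sign now -1
(1/11) = 1; final value = sign = -1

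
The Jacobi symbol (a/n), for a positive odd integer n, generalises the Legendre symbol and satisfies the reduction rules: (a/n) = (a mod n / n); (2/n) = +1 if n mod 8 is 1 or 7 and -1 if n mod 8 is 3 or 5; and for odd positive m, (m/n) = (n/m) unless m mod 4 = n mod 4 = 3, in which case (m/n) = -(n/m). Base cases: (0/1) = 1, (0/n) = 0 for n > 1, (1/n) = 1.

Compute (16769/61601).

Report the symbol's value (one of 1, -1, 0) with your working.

reciprocity: (16769/61601) = +1·(61601/16769) since 16769 mod 4 = 1, 61601 mod 4 = 1; sign now +1
(61601/16769) = (11294/16769)   [reduce mod 16769]
11294 = 2^1·5647; (2/16769) = +1 since 16769 mod 8 = 1, so (11294/16769) = (+1)^1·(5647/16769); sign now +1
reciprocity: (5647/16769) = +1·(16769/5647) since 5647 mod 4 = 3, 16769 mod 4 = 1; sign now +1
(16769/5647) = (5475/5647)   [reduce mod 5647]
reciprocity: (5475/5647) = -1·(5647/5475) since 5475 mod 4 = 3, 5647 mod 4 = 3; sign now -1
(5647/5475) = (172/5475)   [reduce mod 5475]
172 = 2^2·43; (2/5475) = -1 since 5475 mod 8 = 3, so (172/5475) = (-1)^2·(43/5475); sign now -1
reciprocity: (43/5475) = -1·(5475/43) since 43 mod 4 = 3, 5475 mod 4 = 3; sign now +1
(5475/43) = (14/43)   [reduce mod 43]
14 = 2^1·7; (2/43) = -1 since 43 mod 8 = 3, so (14/43) = (-1)^1·(7/43); sign now -1
reciprocity: (7/43) = -1·(43/7) since 7 mod 4 = 3, 43 mod 4 = 3; sign now +1
(43/7) = (1/7)   [reduce mod 7]
(1/7) = 1; final value = sign = +1

1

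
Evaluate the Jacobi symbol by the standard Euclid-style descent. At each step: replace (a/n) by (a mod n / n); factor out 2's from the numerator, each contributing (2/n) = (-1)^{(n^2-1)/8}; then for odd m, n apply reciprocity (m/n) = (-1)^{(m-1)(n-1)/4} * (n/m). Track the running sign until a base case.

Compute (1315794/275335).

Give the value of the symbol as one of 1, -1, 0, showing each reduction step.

(1315794/275335) = (214454/275335)   [reduce mod 275335]
214454 = 2^1·107227; (2/275335) = +1 since 275335 mod 8 = 7, so (214454/275335) = (+1)^1·(107227/275335); sign now +1
reciprocity: (107227/275335) = -1·(275335/107227) since 107227 mod 4 = 3, 275335 mod 4 = 3; sign now -1
(275335/107227) = (60881/107227)   [reduce mod 107227]
reciprocity: (60881/107227) = +1·(107227/60881) since 60881 mod 4 = 1, 107227 mod 4 = 3; sign now -1
(107227/60881) = (46346/60881)   [reduce mod 60881]
46346 = 2^1·23173; (2/60881) = +1 since 60881 mod 8 = 1, so (46346/60881) = (+1)^1·(23173/60881); sign now -1
reciprocity: (23173/60881) = +1·(60881/23173) since 23173 mod 4 = 1, 60881 mod 4 = 1; sign now -1
(60881/23173) = (14535/23173)   [reduce mod 23173]
reciprocity: (14535/23173) = +1·(23173/14535) since 14535 mod 4 = 3, 23173 mod 4 = 1; sign now -1
(23173/14535) = (8638/14535)   [reduce mod 14535]
8638 = 2^1·4319; (2/14535) = +1 since 14535 mod 8 = 7, so (8638/14535) = (+1)^1·(4319/14535); sign now -1
reciprocity: (4319/14535) = -1·(14535/4319) since 4319 mod 4 = 3, 14535 mod 4 = 3; sign now +1
(14535/4319) = (1578/4319)   [reduce mod 4319]
1578 = 2^1·789; (2/4319) = +1 since 4319 mod 8 = 7, so (1578/4319) = (+1)^1·(789/4319); sign now +1
reciprocity: (789/4319) = +1·(4319/789) since 789 mod 4 = 1, 4319 mod 4 = 3; sign now +1
(4319/789) = (374/789)   [reduce mod 789]
374 = 2^1·187; (2/789) = -1 since 789 mod 8 = 5, so (374/789) = (-1)^1·(187/789); sign now -1
reciprocity: (187/789) = +1·(789/187) since 187 mod 4 = 3, 789 mod 4 = 1; sign now -1
(789/187) = (41/187)   [reduce mod 187]
reciprocity: (41/187) = +1·(187/41) since 41 mod 4 = 1, 187 mod 4 = 3; sign now -1
(187/41) = (23/41)   [reduce mod 41]
reciprocity: (23/41) = +1·(41/23) since 23 mod 4 = 3, 41 mod 4 = 1; sign now -1
(41/23) = (18/23)   [reduce mod 23]
18 = 2^1·9; (2/23) = +1 since 23 mod 8 = 7, so (18/23) = (+1)^1·(9/23); sign now -1
reciprocity: (9/23) = +1·(23/9) since 9 mod 4 = 1, 23 mod 4 = 3; sign now -1
(23/9) = (5/9)   [reduce mod 9]
reciprocity: (5/9) = +1·(9/5) since 5 mod 4 = 1, 9 mod 4 = 1; sign now -1
(9/5) = (4/5)   [reduce mod 5]
4 = 2^2·1; (2/5) = -1 since 5 mod 8 = 5, so (4/5) = (-1)^2·(1/5); sign now -1
(1/5) = 1; final value = sign = -1

-1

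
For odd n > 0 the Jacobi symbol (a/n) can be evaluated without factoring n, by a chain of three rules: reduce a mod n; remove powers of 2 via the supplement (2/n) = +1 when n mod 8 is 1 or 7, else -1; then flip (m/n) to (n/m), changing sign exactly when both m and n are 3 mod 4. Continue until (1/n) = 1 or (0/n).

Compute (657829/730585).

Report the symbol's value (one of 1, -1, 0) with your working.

1

flip (657829/730585) -> (730585/657829): both odd, 657829 mod 4 = 1, 730585 mod 4 = 1, so the flip contributes +1; sign now +1
(730585/657829): 730585 mod 657829 = 72756, so (730585/657829) = (72756/657829)
factor out 2^2: 72756 = 2^2·18189; with 657829 mod 8 = 5, (2/657829) = -1; sign now +1; continue with (18189/657829)
flip (18189/657829) -> (657829/18189): both odd, 18189 mod 4 = 1, 657829 mod 4 = 1, so the flip contributes +1; sign now +1
(657829/18189): 657829 mod 18189 = 3025, so (657829/18189) = (3025/18189)
flip (3025/18189) -> (18189/3025): both odd, 3025 mod 4 = 1, 18189 mod 4 = 1, so the flip contributes +1; sign now +1
(18189/3025): 18189 mod 3025 = 39, so (18189/3025) = (39/3025)
flip (39/3025) -> (3025/39): both odd, 39 mod 4 = 3, 3025 mod 4 = 1, so the flip contributes +1; sign now +1
(3025/39): 3025 mod 39 = 22, so (3025/39) = (22/39)
factor out 2^1: 22 = 2^1·11; with 39 mod 8 = 7, (2/39) = +1; sign now +1; continue with (11/39)
flip (11/39) -> (39/11): both odd, 11 mod 4 = 3, 39 mod 4 = 3, so the flip contributes -1; sign now -1
(39/11): 39 mod 11 = 6, so (39/11) = (6/11)
factor out 2^1: 6 = 2^1·3; with 11 mod 8 = 3, (2/11) = -1; sign now +1; continue with (3/11)
flip (3/11) -> (11/3): both odd, 3 mod 4 = 3, 11 mod 4 = 3, so the flip contributes -1; sign now -1
(11/3): 11 mod 3 = 2, so (11/3) = (2/3)
factor out 2^1: 2 = 2^1·1; with 3 mod 8 = 3, (2/3) = -1; sign now +1; continue with (1/3)
reached (1/3) = 1, so the symbol is +1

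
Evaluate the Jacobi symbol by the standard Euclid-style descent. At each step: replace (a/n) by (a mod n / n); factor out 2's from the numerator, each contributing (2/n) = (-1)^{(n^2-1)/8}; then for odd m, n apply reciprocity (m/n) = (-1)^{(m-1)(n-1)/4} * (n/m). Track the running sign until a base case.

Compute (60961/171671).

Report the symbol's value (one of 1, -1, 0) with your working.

-1

reciprocity: (60961/171671) = +1·(171671/60961) since 60961 mod 4 = 1, 171671 mod 4 = 3; sign now +1
(171671/60961) = (49749/60961)   [reduce mod 60961]
reciprocity: (49749/60961) = +1·(60961/49749) since 49749 mod 4 = 1, 60961 mod 4 = 1; sign now +1
(60961/49749) = (11212/49749)   [reduce mod 49749]
11212 = 2^2·2803; (2/49749) = -1 since 49749 mod 8 = 5, so (11212/49749) = (-1)^2·(2803/49749); sign now +1
reciprocity: (2803/49749) = +1·(49749/2803) since 2803 mod 4 = 3, 49749 mod 4 = 1; sign now +1
(49749/2803) = (2098/2803)   [reduce mod 2803]
2098 = 2^1·1049; (2/2803) = -1 since 2803 mod 8 = 3, so (2098/2803) = (-1)^1·(1049/2803); sign now -1
reciprocity: (1049/2803) = +1·(2803/1049) since 1049 mod 4 = 1, 2803 mod 4 = 3; sign now -1
(2803/1049) = (705/1049)   [reduce mod 1049]
reciprocity: (705/1049) = +1·(1049/705) since 705 mod 4 = 1, 1049 mod 4 = 1; sign now -1
(1049/705) = (344/705)   [reduce mod 705]
344 = 2^3·43; (2/705) = +1 since 705 mod 8 = 1, so (344/705) = (+1)^3·(43/705); sign now -1
reciprocity: (43/705) = +1·(705/43) since 43 mod 4 = 3, 705 mod 4 = 1; sign now -1
(705/43) = (17/43)   [reduce mod 43]
reciprocity: (17/43) = +1·(43/17) since 17 mod 4 = 1, 43 mod 4 = 3; sign now -1
(43/17) = (9/17)   [reduce mod 17]
reciprocity: (9/17) = +1·(17/9) since 9 mod 4 = 1, 17 mod 4 = 1; sign now -1
(17/9) = (8/9)   [reduce mod 9]
8 = 2^3·1; (2/9) = +1 since 9 mod 8 = 1, so (8/9) = (+1)^3·(1/9); sign now -1
(1/9) = 1; final value = sign = -1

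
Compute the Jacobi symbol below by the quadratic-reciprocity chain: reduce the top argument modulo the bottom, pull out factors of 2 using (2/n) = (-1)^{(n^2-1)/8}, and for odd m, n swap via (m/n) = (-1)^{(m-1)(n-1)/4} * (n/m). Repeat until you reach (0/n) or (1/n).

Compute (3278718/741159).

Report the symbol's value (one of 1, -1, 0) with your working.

(3278718/741159): 3278718 mod 741159 = 314082, so (3278718/741159) = (314082/741159)
factor out 2^1: 314082 = 2^1·157041; with 741159 mod 8 = 7, (2/741159) = +1; sign now +1; continue with (157041/741159)
flip (157041/741159) -> (741159/157041): both odd, 157041 mod 4 = 1, 741159 mod 4 = 3, so the flip contributes +1; sign now +1
(741159/157041): 741159 mod 157041 = 112995, so (741159/157041) = (112995/157041)
flip (112995/157041) -> (157041/112995): both odd, 112995 mod 4 = 3, 157041 mod 4 = 1, so the flip contributes +1; sign now +1
(157041/112995): 157041 mod 112995 = 44046, so (157041/112995) = (44046/112995)
factor out 2^1: 44046 = 2^1·22023; with 112995 mod 8 = 3, (2/112995) = -1; sign now -1; continue with (22023/112995)
flip (22023/112995) -> (112995/22023): both odd, 22023 mod 4 = 3, 112995 mod 4 = 3, so the flip contributes -1; sign now +1
(112995/22023): 112995 mod 22023 = 2880, so (112995/22023) = (2880/22023)
factor out 2^6: 2880 = 2^6·45; with 22023 mod 8 = 7, (2/22023) = +1; sign now +1; continue with (45/22023)
flip (45/22023) -> (22023/45): both odd, 45 mod 4 = 1, 22023 mod 4 = 3, so the flip contributes +1; sign now +1
(22023/45): 22023 mod 45 = 18, so (22023/45) = (18/45)
factor out 2^1: 18 = 2^1·9; with 45 mod 8 = 5, (2/45) = -1; sign now -1; continue with (9/45)
flip (9/45) -> (45/9): both odd, 9 mod 4 = 1, 45 mod 4 = 1, so the flip contributes +1; sign now -1
(45/9): 45 mod 9 = 0, so (45/9) = (0/9)
reached (0/9); gcd(a, n) > 1, so (0/9) = 0 and the symbol is 0

0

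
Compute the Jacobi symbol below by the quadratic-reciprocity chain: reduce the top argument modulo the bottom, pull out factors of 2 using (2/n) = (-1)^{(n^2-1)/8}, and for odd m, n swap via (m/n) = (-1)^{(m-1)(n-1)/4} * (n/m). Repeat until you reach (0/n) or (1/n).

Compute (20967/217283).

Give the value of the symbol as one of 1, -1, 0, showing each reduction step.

reciprocity: (20967/217283) = -1·(217283/20967) since 20967 mod 4 = 3, 217283 mod 4 = 3; sign now -1
(217283/20967) = (7613/20967)   [reduce mod 20967]
reciprocity: (7613/20967) = +1·(20967/7613) since 7613 mod 4 = 1, 20967 mod 4 = 3; sign now -1
(20967/7613) = (5741/7613)   [reduce mod 7613]
reciprocity: (5741/7613) = +1·(7613/5741) since 5741 mod 4 = 1, 7613 mod 4 = 1; sign now -1
(7613/5741) = (1872/5741)   [reduce mod 5741]
1872 = 2^4·117; (2/5741) = -1 since 5741 mod 8 = 5, so (1872/5741) = (-1)^4·(117/5741); sign now -1
reciprocity: (117/5741) = +1·(5741/117) since 117 mod 4 = 1, 5741 mod 4 = 1; sign now -1
(5741/117) = (8/117)   [reduce mod 117]
8 = 2^3·1; (2/117) = -1 since 117 mod 8 = 5, so (8/117) = (-1)^3·(1/117); sign now +1
(1/117) = 1; final value = sign = +1

1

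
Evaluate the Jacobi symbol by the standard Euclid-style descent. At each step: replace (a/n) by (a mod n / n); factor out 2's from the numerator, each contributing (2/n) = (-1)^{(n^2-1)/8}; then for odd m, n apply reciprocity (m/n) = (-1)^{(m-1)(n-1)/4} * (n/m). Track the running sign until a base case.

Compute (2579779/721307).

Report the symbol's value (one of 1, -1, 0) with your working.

(2579779/721307): 2579779 mod 721307 = 415858, so (2579779/721307) = (415858/721307)
factor out 2^1: 415858 = 2^1·207929; with 721307 mod 8 = 3, (2/721307) = -1; sign now -1; continue with (207929/721307)
flip (207929/721307) -> (721307/207929): both odd, 207929 mod 4 = 1, 721307 mod 4 = 3, so the flip contributes +1; sign now -1
(721307/207929): 721307 mod 207929 = 97520, so (721307/207929) = (97520/207929)
factor out 2^4: 97520 = 2^4·6095; with 207929 mod 8 = 1, (2/207929) = +1; sign now -1; continue with (6095/207929)
flip (6095/207929) -> (207929/6095): both odd, 6095 mod 4 = 3, 207929 mod 4 = 1, so the flip contributes +1; sign now -1
(207929/6095): 207929 mod 6095 = 699, so (207929/6095) = (699/6095)
flip (699/6095) -> (6095/699): both odd, 699 mod 4 = 3, 6095 mod 4 = 3, so the flip contributes -1; sign now +1
(6095/699): 6095 mod 699 = 503, so (6095/699) = (503/699)
flip (503/699) -> (699/503): both odd, 503 mod 4 = 3, 699 mod 4 = 3, so the flip contributes -1; sign now -1
(699/503): 699 mod 503 = 196, so (699/503) = (196/503)
factor out 2^2: 196 = 2^2·49; with 503 mod 8 = 7, (2/503) = +1; sign now -1; continue with (49/503)
flip (49/503) -> (503/49): both odd, 49 mod 4 = 1, 503 mod 4 = 3, so the flip contributes +1; sign now -1
(503/49): 503 mod 49 = 13, so (503/49) = (13/49)
flip (13/49) -> (49/13): both odd, 13 mod 4 = 1, 49 mod 4 = 1, so the flip contributes +1; sign now -1
(49/13): 49 mod 13 = 10, so (49/13) = (10/13)
factor out 2^1: 10 = 2^1·5; with 13 mod 8 = 5, (2/13) = -1; sign now +1; continue with (5/13)
flip (5/13) -> (13/5): both odd, 5 mod 4 = 1, 13 mod 4 = 1, so the flip contributes +1; sign now +1
(13/5): 13 mod 5 = 3, so (13/5) = (3/5)
flip (3/5) -> (5/3): both odd, 3 mod 4 = 3, 5 mod 4 = 1, so the flip contributes +1; sign now +1
(5/3): 5 mod 3 = 2, so (5/3) = (2/3)
factor out 2^1: 2 = 2^1·1; with 3 mod 8 = 3, (2/3) = -1; sign now -1; continue with (1/3)
reached (1/3) = 1, so the symbol is -1

-1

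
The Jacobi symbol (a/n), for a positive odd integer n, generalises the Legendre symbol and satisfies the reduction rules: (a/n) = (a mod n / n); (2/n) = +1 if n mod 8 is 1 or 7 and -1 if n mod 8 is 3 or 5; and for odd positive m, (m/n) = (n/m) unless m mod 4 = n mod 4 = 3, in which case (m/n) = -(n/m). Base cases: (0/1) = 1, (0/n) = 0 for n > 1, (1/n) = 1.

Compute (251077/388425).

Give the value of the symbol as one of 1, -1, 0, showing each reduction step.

flip (251077/388425) -> (388425/251077): both odd, 251077 mod 4 = 1, 388425 mod 4 = 1, so the flip contributes +1; sign now +1
(388425/251077): 388425 mod 251077 = 137348, so (388425/251077) = (137348/251077)
factor out 2^2: 137348 = 2^2·34337; with 251077 mod 8 = 5, (2/251077) = -1; sign now +1; continue with (34337/251077)
flip (34337/251077) -> (251077/34337): both odd, 34337 mod 4 = 1, 251077 mod 4 = 1, so the flip contributes +1; sign now +1
(251077/34337): 251077 mod 34337 = 10718, so (251077/34337) = (10718/34337)
factor out 2^1: 10718 = 2^1·5359; with 34337 mod 8 = 1, (2/34337) = +1; sign now +1; continue with (5359/34337)
flip (5359/34337) -> (34337/5359): both odd, 5359 mod 4 = 3, 34337 mod 4 = 1, so the flip contributes +1; sign now +1
(34337/5359): 34337 mod 5359 = 2183, so (34337/5359) = (2183/5359)
flip (2183/5359) -> (5359/2183): both odd, 2183 mod 4 = 3, 5359 mod 4 = 3, so the flip contributes -1; sign now -1
(5359/2183): 5359 mod 2183 = 993, so (5359/2183) = (993/2183)
flip (993/2183) -> (2183/993): both odd, 993 mod 4 = 1, 2183 mod 4 = 3, so the flip contributes +1; sign now -1
(2183/993): 2183 mod 993 = 197, so (2183/993) = (197/993)
flip (197/993) -> (993/197): both odd, 197 mod 4 = 1, 993 mod 4 = 1, so the flip contributes +1; sign now -1
(993/197): 993 mod 197 = 8, so (993/197) = (8/197)
factor out 2^3: 8 = 2^3·1; with 197 mod 8 = 5, (2/197) = -1; sign now +1; continue with (1/197)
reached (1/197) = 1, so the symbol is +1

1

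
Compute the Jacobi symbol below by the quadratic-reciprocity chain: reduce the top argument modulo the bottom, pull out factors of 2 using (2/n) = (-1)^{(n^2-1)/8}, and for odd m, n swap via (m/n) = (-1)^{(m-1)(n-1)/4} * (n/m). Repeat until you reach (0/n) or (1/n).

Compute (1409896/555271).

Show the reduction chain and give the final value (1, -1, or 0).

-1

(1409896/555271): 1409896 mod 555271 = 299354, so (1409896/555271) = (299354/555271)
factor out 2^1: 299354 = 2^1·149677; with 555271 mod 8 = 7, (2/555271) = +1; sign now +1; continue with (149677/555271)
flip (149677/555271) -> (555271/149677): both odd, 149677 mod 4 = 1, 555271 mod 4 = 3, so the flip contributes +1; sign now +1
(555271/149677): 555271 mod 149677 = 106240, so (555271/149677) = (106240/149677)
factor out 2^8: 106240 = 2^8·415; with 149677 mod 8 = 5, (2/149677) = -1; sign now +1; continue with (415/149677)
flip (415/149677) -> (149677/415): both odd, 415 mod 4 = 3, 149677 mod 4 = 1, so the flip contributes +1; sign now +1
(149677/415): 149677 mod 415 = 277, so (149677/415) = (277/415)
flip (277/415) -> (415/277): both odd, 277 mod 4 = 1, 415 mod 4 = 3, so the flip contributes +1; sign now +1
(415/277): 415 mod 277 = 138, so (415/277) = (138/277)
factor out 2^1: 138 = 2^1·69; with 277 mod 8 = 5, (2/277) = -1; sign now -1; continue with (69/277)
flip (69/277) -> (277/69): both odd, 69 mod 4 = 1, 277 mod 4 = 1, so the flip contributes +1; sign now -1
(277/69): 277 mod 69 = 1, so (277/69) = (1/69)
reached (1/69) = 1, so the symbol is -1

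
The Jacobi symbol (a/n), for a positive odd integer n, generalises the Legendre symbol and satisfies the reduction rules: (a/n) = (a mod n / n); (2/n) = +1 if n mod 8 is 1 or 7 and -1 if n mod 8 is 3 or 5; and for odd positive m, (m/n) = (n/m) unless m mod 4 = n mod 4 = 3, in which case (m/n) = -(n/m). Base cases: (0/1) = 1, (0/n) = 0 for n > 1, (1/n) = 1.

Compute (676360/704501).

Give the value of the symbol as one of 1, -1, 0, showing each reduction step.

factor out 2^3: 676360 = 2^3·84545; with 704501 mod 8 = 5, (2/704501) = -1; sign now -1; continue with (84545/704501)
flip (84545/704501) -> (704501/84545): both odd, 84545 mod 4 = 1, 704501 mod 4 = 1, so the flip contributes +1; sign now -1
(704501/84545): 704501 mod 84545 = 28141, so (704501/84545) = (28141/84545)
flip (28141/84545) -> (84545/28141): both odd, 28141 mod 4 = 1, 84545 mod 4 = 1, so the flip contributes +1; sign now -1
(84545/28141): 84545 mod 28141 = 122, so (84545/28141) = (122/28141)
factor out 2^1: 122 = 2^1·61; with 28141 mod 8 = 5, (2/28141) = -1; sign now +1; continue with (61/28141)
flip (61/28141) -> (28141/61): both odd, 61 mod 4 = 1, 28141 mod 4 = 1, so the flip contributes +1; sign now +1
(28141/61): 28141 mod 61 = 20, so (28141/61) = (20/61)
factor out 2^2: 20 = 2^2·5; with 61 mod 8 = 5, (2/61) = -1; sign now +1; continue with (5/61)
flip (5/61) -> (61/5): both odd, 5 mod 4 = 1, 61 mod 4 = 1, so the flip contributes +1; sign now +1
(61/5): 61 mod 5 = 1, so (61/5) = (1/5)
reached (1/5) = 1, so the symbol is +1

1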